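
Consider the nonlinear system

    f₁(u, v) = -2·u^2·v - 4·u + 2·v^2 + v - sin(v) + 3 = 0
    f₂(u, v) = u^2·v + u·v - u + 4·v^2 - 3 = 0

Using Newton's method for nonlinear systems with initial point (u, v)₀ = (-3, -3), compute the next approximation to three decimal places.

(-2.092, -1.293)

At (-3, -3): F = (84.14112, 18.000).
Jacobian J = [[-4·u·v - 4, -2·u^2 + 4·v - cos(v) + 1], [2·u·v + v - 1, u^2 + u + 8·v]].
At the point, J = [[-40.000, -28.01001], [14.000, -18.000]] (det J = 1112.14011).
Solving J·Δ = −F gives Δ = (0.908, 1.707).
Then the next iterate is (u, v)₁ = (-2.092, -1.293).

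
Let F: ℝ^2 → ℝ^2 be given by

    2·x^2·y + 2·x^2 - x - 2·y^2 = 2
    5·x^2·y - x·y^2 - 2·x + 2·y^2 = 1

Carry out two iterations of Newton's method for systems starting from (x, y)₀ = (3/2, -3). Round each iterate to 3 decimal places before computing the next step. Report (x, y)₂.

(0.780, -0.558)

At (3/2, -3): F = (-30.500, -33.250).
Jacobian J = [[4·x·y + 4·x - 1, 2·x^2 - 4·y], [10·x·y - y^2 - 2, 5·x^2 - 2·x·y + 4·y]].
At the point, J = [[-13.000, 16.500], [-56.000, 8.250]] (det J = 816.750).
Solving J·Δ = −F gives Δ = (-0.364, 1.562).
Then the next iterate is (x, y)₁ = (1.136, -1.438).
Round to (1.136, -1.438) and repeat: F = (-8.40216, -10.76405), J = [[-2.99027, 8.33299], [-20.40352, 3.96762]].
Δ = (-0.356, 0.880), so (x, y)₂ = (0.780, -0.558).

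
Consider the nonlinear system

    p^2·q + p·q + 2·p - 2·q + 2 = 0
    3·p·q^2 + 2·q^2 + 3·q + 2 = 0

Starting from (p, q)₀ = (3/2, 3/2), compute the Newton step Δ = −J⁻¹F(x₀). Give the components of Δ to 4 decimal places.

At (3/2, 3/2): F = (7.6250, 21.1250).
Jacobian J = [[2·p·q + q + 2, p^2 + p - 2], [3·q^2, 6·p·q + 4·q + 3]].
At the point, J = [[8.0000, 1.7500], [6.7500, 22.5000]] (det J = 168.1875).
Solving J·Δ = −F gives Δ = (-0.8003, -0.6988).

(-0.8003, -0.6988)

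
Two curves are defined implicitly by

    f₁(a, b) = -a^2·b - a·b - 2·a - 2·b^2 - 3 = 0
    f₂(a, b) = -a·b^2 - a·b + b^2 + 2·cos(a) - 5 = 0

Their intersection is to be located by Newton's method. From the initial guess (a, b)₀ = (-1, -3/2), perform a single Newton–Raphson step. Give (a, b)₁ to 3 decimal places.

(-3.774, -2.201)

At (-1, -3/2): F = (-5.500, -0.91940).
Jacobian J = [[-2·a·b - b - 2, -a^2 - a - 4·b], [-b^2 - b - 2·sin(a), -2·a·b - a + 2·b]].
At the point, J = [[-3.500, 6.000], [0.93294, -5.000]] (det J = 11.90235).
Solving J·Δ = −F gives Δ = (-2.774, -0.701).
Then the next iterate is (a, b)₁ = (-3.774, -2.201).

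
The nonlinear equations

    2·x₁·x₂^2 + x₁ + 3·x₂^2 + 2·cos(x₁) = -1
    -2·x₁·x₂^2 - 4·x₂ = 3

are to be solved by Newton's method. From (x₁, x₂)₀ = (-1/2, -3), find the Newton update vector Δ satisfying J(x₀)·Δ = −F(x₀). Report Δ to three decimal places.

At (-1/2, -3): F = (20.25517, 18.000).
Jacobian J = [[2·x₂^2 - 2·sin(x₁) + 1, 4·x₁·x₂ + 6·x₂], [-2·x₂^2, -4·x₁·x₂ - 4]].
At the point, J = [[19.95885, -12.000], [-18.000, -10.000]] (det J = -415.58851).
Solving J·Δ = −F gives Δ = (0.032, 1.742).

(0.032, 1.742)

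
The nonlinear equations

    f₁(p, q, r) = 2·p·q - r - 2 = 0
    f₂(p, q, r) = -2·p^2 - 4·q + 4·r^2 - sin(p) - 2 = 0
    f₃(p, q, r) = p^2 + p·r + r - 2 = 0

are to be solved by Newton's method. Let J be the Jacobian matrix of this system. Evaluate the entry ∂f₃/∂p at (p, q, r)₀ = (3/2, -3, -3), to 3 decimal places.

∂f₃/∂p = 2·p + r.
At (3/2, -3, -3) this is 0.000.

0.000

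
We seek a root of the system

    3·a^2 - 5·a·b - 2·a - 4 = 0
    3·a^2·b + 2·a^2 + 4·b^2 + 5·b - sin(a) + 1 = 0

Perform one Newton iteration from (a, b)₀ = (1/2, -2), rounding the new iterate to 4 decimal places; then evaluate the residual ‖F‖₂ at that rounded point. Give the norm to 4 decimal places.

1.1389

At (1/2, -2): F = (0.7500, 5.520574).
Jacobian J = [[6·a - 5·b - 2, -5·a], [6·a·b + 4·a - cos(a), 3·a^2 + 8·b + 5]].
At the point, J = [[11.0000, -2.5000], [-4.877583, -10.2500]] (det J = -124.943956).
Solving J·Δ = −F gives Δ = (0.0489, 0.5153).
Then the next iterate is (a, b)₁ = (0.5489, -1.4847).
Re-evaluating at (0.5489, -1.4847): F = (-0.119167, 1.132688), so ‖F‖₂ = 1.1389.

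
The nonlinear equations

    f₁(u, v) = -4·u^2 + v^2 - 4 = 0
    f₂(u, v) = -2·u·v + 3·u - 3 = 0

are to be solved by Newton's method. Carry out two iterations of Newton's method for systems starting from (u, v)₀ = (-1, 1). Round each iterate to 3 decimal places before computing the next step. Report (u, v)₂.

(-1.151, 2.820)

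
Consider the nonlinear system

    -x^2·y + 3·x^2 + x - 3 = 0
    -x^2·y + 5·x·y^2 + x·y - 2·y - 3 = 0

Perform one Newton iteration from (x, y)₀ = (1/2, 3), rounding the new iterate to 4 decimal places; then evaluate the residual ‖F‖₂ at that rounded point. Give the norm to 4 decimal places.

At (1/2, 3): F = (-2.5000, 14.2500).
Jacobian J = [[-2·x·y + 6·x + 1, -x^2], [-2·x·y + 5·y^2 + y, -x^2 + 10·x·y + x - 2]].
At the point, J = [[1.0000, -0.2500], [45.0000, 13.2500]] (det J = 24.5000).
Solving J·Δ = −F gives Δ = (1.2066, -5.1735).
Then the next iterate is (x, y)₁ = (1.7066, -2.1735).
Re-evaluating at (1.7066, -2.1735): F = (13.774334, 44.278752), so ‖F‖₂ = 46.3718.

46.3718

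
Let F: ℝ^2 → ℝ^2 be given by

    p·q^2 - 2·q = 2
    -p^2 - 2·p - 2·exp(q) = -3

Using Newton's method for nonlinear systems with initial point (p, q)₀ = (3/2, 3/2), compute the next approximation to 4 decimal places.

At (3/2, 3/2): F = (-1.6250, -11.213378).
Jacobian J = [[q^2, 2·p·q - 2], [-2·p - 2, -2·exp(q)]].
At the point, J = [[2.2500, 2.5000], [-5.0000, -8.963378]] (det J = -7.667601).
Solving J·Δ = −F gives Δ = (5.5557, -4.3501).
Then the next iterate is (p, q)₁ = (7.0557, -2.8501).

(7.0557, -2.8501)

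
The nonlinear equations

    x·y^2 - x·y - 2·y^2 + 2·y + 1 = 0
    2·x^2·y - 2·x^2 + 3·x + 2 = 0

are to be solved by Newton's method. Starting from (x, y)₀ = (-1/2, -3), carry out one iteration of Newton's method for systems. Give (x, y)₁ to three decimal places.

(-0.437, -1.386)

At (-1/2, -3): F = (-29.000, -1.500).
Jacobian J = [[y^2 - y, 2·x·y - x - 4·y + 2], [4·x·y - 4·x + 3, 2·x^2]].
At the point, J = [[12.000, 17.500], [11.000, 0.500]] (det J = -186.500).
Solving J·Δ = −F gives Δ = (0.063, 1.614).
Then the next iterate is (x, y)₁ = (-0.437, -1.386).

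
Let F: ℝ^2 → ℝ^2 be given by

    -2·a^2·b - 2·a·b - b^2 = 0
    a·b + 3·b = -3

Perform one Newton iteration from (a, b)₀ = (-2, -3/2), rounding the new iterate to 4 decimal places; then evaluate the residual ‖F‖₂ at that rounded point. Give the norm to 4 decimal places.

At (-2, -3/2): F = (3.7500, 1.5000).
Jacobian J = [[-4·a·b - 2·b, -2·a^2 - 2·a - 2·b], [b, a + 3]].
At the point, J = [[-9.0000, -1.0000], [-1.5000, 1.0000]] (det J = -10.5000).
Solving J·Δ = −F gives Δ = (0.5000, -0.7500).
Then the next iterate is (a, b)₁ = (-1.5000, -2.2500).
Re-evaluating at (-1.5000, -2.2500): F = (-1.6875, -0.3750), so ‖F‖₂ = 1.7287.

1.7287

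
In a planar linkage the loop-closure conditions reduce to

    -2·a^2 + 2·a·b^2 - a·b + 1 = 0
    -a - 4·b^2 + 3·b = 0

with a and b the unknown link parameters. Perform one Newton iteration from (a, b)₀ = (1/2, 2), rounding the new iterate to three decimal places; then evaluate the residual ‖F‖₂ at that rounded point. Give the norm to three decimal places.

At (1/2, 2): F = (3.500, -10.500).
Jacobian J = [[-4·a + 2·b^2 - b, 4·a·b - a], [-1, -8·b + 3]].
At the point, J = [[4.000, 3.500], [-1.000, -13.000]] (det J = -48.500).
Solving J·Δ = −F gives Δ = (-0.180, -0.794).
Then the next iterate is (a, b)₁ = (0.320, 1.206).
Re-evaluating at (0.320, 1.206): F = (1.34012, -2.51974), so ‖F‖₂ = 2.854.

2.854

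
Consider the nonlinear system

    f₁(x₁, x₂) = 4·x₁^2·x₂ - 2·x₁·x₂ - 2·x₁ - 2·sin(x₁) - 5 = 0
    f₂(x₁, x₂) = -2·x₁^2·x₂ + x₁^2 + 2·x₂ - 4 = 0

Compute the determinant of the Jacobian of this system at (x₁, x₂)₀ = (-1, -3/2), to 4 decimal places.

J = [[8·x₁·x₂ - 2·x₂ - 2·cos(x₁) - 2, 4·x₁^2 - 2·x₁], [-4·x₁·x₂ + 2·x₁, -2·x₁^2 + 2]].
At the point, J = [[11.919395, 6.0000], [-8.0000, 0.0000]].
det J = 48.0000.

48.0000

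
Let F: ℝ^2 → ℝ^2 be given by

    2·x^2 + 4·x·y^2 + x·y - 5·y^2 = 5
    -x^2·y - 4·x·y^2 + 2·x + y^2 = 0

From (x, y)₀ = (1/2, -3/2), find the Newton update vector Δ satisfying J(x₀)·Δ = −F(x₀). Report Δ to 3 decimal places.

(0.315, 0.948)

At (1/2, -3/2): F = (-12.000, -0.875).
Jacobian J = [[4·x + 4·y^2 + y, 8·x·y + x - 10·y], [-2·x·y - 4·y^2 + 2, -x^2 - 8·x·y + 2·y]].
At the point, J = [[9.500, 9.500], [-5.500, 2.750]] (det J = 78.375).
Solving J·Δ = −F gives Δ = (0.315, 0.948).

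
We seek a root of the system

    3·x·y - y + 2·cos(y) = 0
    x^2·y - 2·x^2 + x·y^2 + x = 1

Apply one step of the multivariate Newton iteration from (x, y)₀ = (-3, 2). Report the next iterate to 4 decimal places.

(0.0808, 1.8014)

At (-3, 2): F = (-20.832294, -16.0000).
Jacobian J = [[3·y, 3·x - 2·sin(y) - 1], [2·x·y - 4·x + y^2 + 1, x^2 + 2·x·y]].
At the point, J = [[6.0000, -11.818595], [5.0000, -3.0000]] (det J = 41.092974).
Solving J·Δ = −F gives Δ = (3.0808, -0.1986).
Then the next iterate is (x, y)₁ = (0.0808, 1.8014).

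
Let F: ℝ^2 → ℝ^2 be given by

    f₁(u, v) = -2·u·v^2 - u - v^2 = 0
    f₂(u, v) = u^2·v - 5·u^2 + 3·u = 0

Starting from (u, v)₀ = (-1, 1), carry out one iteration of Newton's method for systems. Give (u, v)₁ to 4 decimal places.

At (-1, 1): F = (2.0000, -7.0000).
Jacobian J = [[-2·v^2 - 1, -4·u·v - 2·v], [2·u·v - 10·u + 3, u^2]].
At the point, J = [[-3.0000, 2.0000], [11.0000, 1.0000]] (det J = -25.0000).
Solving J·Δ = −F gives Δ = (0.6400, -0.0400).
Then the next iterate is (u, v)₁ = (-0.3600, 0.9600).

(-0.3600, 0.9600)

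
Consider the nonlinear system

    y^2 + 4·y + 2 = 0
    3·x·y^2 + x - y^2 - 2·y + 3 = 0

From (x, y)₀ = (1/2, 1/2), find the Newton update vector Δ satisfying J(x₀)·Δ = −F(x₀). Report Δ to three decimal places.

(-2.229, -0.850)

At (1/2, 1/2): F = (4.250, 2.625).
Jacobian J = [[0, 2·y + 4], [3·y^2 + 1, 6·x·y - 2·y - 2]].
At the point, J = [[0.000, 5.000], [1.750, -1.500]] (det J = -8.750).
Solving J·Δ = −F gives Δ = (-2.229, -0.850).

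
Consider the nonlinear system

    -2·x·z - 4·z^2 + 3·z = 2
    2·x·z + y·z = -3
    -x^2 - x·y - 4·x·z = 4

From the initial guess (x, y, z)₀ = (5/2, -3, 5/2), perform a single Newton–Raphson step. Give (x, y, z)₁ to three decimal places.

(0.934, -2.189, 1.401)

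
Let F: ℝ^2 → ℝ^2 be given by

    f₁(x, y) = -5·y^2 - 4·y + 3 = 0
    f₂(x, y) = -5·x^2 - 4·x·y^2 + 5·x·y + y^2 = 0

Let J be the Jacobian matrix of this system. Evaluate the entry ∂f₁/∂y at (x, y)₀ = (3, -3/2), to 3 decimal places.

∂f₁/∂y = -10·y - 4.
At (3, -3/2) this is 11.000.

11.000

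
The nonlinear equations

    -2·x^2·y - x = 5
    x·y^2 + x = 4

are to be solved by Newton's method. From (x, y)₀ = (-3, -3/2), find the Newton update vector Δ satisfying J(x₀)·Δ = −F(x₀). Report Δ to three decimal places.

At (-3, -3/2): F = (25.000, -13.750).
Jacobian J = [[-4·x·y - 1, -2·x^2], [y^2 + 1, 2·x·y]].
At the point, J = [[-19.000, -18.000], [3.250, 9.000]] (det J = -112.500).
Solving J·Δ = −F gives Δ = (-0.200, 1.600).

(-0.200, 1.600)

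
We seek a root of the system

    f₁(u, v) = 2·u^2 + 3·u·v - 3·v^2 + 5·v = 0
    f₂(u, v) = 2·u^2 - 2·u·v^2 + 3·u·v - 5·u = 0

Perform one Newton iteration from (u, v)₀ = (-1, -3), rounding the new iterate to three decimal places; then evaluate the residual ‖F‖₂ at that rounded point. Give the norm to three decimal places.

12.874

At (-1, -3): F = (-31.000, 34.000).
Jacobian J = [[4·u + 3·v, 3·u - 6·v + 5], [4·u - 2·v^2 + 3·v - 5, -4·u·v + 3·u]].
At the point, J = [[-13.000, 20.000], [-36.000, -15.000]] (det J = 915.000).
Solving J·Δ = −F gives Δ = (0.235, 1.703).
Then the next iterate is (u, v)₁ = (-0.765, -1.297).
Re-evaluating at (-0.765, -1.297): F = (-7.38456, 10.54584), so ‖F‖₂ = 12.874.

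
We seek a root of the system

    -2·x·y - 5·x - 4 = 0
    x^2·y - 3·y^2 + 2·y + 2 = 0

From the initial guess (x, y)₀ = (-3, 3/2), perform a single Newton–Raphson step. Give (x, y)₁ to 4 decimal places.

(-2.1974, -0.7632)

At (-3, 3/2): F = (20.0000, 11.7500).
Jacobian J = [[-2·y - 5, -2·x], [2·x·y, x^2 - 6·y + 2]].
At the point, J = [[-8.0000, 6.0000], [-9.0000, 2.0000]] (det J = 38.0000).
Solving J·Δ = −F gives Δ = (0.8026, -2.2632).
Then the next iterate is (x, y)₁ = (-2.1974, -0.7632).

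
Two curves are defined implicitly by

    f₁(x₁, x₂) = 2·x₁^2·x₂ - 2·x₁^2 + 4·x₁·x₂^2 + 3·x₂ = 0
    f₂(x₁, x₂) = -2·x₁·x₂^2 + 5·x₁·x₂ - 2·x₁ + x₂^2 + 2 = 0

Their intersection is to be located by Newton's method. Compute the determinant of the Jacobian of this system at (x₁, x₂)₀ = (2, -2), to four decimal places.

-596.0000

J = [[4·x₁·x₂ - 4·x₁ + 4·x₂^2, 2·x₁^2 + 8·x₁·x₂ + 3], [-2·x₂^2 + 5·x₂ - 2, -4·x₁·x₂ + 5·x₁ + 2·x₂]].
At the point, J = [[-8.0000, -21.0000], [-20.0000, 22.0000]].
det J = -596.0000.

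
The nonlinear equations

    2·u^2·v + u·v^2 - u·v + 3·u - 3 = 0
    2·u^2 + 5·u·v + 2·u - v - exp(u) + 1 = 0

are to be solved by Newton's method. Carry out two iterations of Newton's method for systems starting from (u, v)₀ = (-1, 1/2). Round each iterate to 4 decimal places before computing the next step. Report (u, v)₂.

At (-1, 1/2): F = (-4.7500, -2.367879).
Jacobian J = [[4·u·v + v^2 - v + 3, 2·u^2 + 2·u·v - u], [4·u + 5·v - exp(u) + 2, 5·u - 1]].
At the point, J = [[0.7500, 2.0000], [0.132121, -6.0000]] (det J = -4.764241).
Solving J·Δ = −F gives Δ = (6.9761, -0.2410).
Then the next iterate is (u, v)₁ = (5.9761, 0.2590).
Round to (5.9761, 0.2590) and repeat: F = (32.281106, -302.041362), J = [[8.999321, 68.547062], [-366.701754, 28.8805]].
Δ = (-0.8520, -0.3591), so (u, v)₂ = (5.1241, -0.1001).

(5.1241, -0.1001)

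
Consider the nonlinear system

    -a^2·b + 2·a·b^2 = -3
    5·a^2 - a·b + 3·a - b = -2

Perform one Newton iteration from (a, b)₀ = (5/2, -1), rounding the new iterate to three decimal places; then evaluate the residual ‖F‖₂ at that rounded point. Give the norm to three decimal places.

At (5/2, -1): F = (14.250, 44.250).
Jacobian J = [[-2·a·b + 2·b^2, -a^2 + 4·a·b], [10·a - b + 3, -a - 1]].
At the point, J = [[7.000, -16.250], [29.000, -3.500]] (det J = 446.750).
Solving J·Δ = −F gives Δ = (-1.498, 0.232).
Then the next iterate is (a, b)₁ = (1.002, -0.768).
Re-evaluating at (1.002, -0.768): F = (4.95308, 11.56356), so ‖F‖₂ = 12.580.

12.580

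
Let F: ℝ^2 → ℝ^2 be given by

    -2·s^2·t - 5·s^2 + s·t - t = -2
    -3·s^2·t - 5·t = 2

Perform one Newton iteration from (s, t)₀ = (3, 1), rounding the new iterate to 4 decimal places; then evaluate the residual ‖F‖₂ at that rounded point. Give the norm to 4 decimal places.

At (3, 1): F = (-59.0000, -34.0000).
Jacobian J = [[-4·s·t - 10·s + t, -2·s^2 + s - 1], [-6·s·t, -3·s^2 - 5]].
At the point, J = [[-41.0000, -16.0000], [-18.0000, -32.0000]] (det J = 1024.0000).
Solving J·Δ = −F gives Δ = (-1.3125, -0.3242).
Then the next iterate is (s, t)₁ = (1.6875, 0.6758).
Re-evaluating at (1.6875, 0.6758): F = (-15.622561, -11.152338), so ‖F‖₂ = 19.1948.

19.1948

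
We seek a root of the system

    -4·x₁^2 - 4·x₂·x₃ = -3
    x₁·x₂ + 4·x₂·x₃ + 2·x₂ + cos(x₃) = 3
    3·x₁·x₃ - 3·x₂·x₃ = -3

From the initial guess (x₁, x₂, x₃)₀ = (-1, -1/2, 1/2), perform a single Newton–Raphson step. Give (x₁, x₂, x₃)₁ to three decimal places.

(-0.698, 1.004, 0.798)

At (-1, -1/2, 1/2): F = (0.000, -3.62242, 2.250).
Jacobian J = [[-8·x₁, -4·x₃, -4·x₂], [x₂, x₁ + 4·x₃ + 2, 4·x₂ - sin(x₃)], [3·x₃, -3·x₃, 3·x₁ - 3·x₂]].
At the point, J = [[8.000, -2.000, 2.000], [-0.500, 3.000, -2.47943], [1.500, -1.500, -1.500]] (det J = -64.31483).
Solving J·Δ = −F gives Δ = (0.302, 1.504, 0.298).
Then the next iterate is (x₁, x₂, x₃)₁ = (-0.698, 1.004, 0.798).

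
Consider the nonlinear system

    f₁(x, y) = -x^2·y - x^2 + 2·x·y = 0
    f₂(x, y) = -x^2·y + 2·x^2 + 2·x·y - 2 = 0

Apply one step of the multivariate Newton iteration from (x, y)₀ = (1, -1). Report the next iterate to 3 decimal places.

(0.833, 0.667)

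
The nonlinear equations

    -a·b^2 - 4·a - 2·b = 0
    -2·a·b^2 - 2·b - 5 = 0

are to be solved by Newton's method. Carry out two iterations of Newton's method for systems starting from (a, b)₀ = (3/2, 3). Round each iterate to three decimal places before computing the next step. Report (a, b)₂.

At (3/2, 3): F = (-25.500, -38.000).
Jacobian J = [[-b^2 - 4, -2·a·b - 2], [-2·b^2, -4·a·b - 2]].
At the point, J = [[-13.000, -11.000], [-18.000, -20.000]] (det J = 62.000).
Solving J·Δ = −F gives Δ = (-1.484, -0.565).
Then the next iterate is (a, b)₁ = (0.016, 2.435).
Round to (0.016, 2.435) and repeat: F = (-5.02887, -10.05974), J = [[-9.92923, -2.07792], [-11.85845, -2.15584]].
Δ = (-3.110, 12.442), so (a, b)₂ = (-3.094, 14.877).

(-3.094, 14.877)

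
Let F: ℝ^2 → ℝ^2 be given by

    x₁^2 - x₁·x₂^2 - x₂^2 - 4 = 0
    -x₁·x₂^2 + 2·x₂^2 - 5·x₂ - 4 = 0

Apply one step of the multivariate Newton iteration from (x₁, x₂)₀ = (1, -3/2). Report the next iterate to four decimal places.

At (1, -3/2): F = (-7.5000, 5.7500).
Jacobian J = [[2·x₁ - x₂^2, -2·x₁·x₂ - 2·x₂], [-x₂^2, -2·x₁·x₂ + 4·x₂ - 5]].
At the point, J = [[-0.2500, 6.0000], [-2.2500, -8.0000]] (det J = 15.5000).
Solving J·Δ = −F gives Δ = (-1.6452, 1.1815).
Then the next iterate is (x₁, x₂)₁ = (-0.6452, -0.3185).

(-0.6452, -0.3185)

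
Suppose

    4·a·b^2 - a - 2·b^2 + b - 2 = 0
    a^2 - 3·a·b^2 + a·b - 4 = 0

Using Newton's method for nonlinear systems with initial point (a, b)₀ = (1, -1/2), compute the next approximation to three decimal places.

At (1, -1/2): F = (-3.000, -4.250).
Jacobian J = [[4·b^2 - 1, 8·a·b - 4·b + 1], [2·a - 3·b^2 + b, -6·a·b + a]].
At the point, J = [[0.000, -1.000], [0.750, 4.000]] (det J = 0.750).
Solving J·Δ = −F gives Δ = (21.667, -3.000).
Then the next iterate is (a, b)₁ = (22.667, -3.500).

(22.667, -3.500)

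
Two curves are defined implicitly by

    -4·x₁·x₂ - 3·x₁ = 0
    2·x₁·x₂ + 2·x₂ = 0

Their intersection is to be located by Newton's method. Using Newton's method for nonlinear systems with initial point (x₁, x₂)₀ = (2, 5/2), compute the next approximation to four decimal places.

At (2, 5/2): F = (-26.0000, 15.0000).
Jacobian J = [[-4·x₂ - 3, -4·x₁], [2·x₂, 2·x₁ + 2]].
At the point, J = [[-13.0000, -8.0000], [5.0000, 6.0000]] (det J = -38.0000).
Solving J·Δ = −F gives Δ = (-0.9474, -1.7105).
Then the next iterate is (x₁, x₂)₁ = (1.0526, 0.7895).

(1.0526, 0.7895)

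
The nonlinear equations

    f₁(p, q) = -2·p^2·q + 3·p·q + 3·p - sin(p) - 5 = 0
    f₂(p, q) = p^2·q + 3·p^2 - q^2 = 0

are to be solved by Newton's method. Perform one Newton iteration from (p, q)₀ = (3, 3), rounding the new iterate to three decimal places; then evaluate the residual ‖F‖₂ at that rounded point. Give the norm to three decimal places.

5.881

At (3, 3): F = (-23.14112, 45.000).
Jacobian J = [[-4·p·q + 3·q - cos(p) + 3, -2·p^2 + 3·p], [2·p·q + 6·p, p^2 - 2·q]].
At the point, J = [[-23.01001, -9.000], [36.000, 3.000]] (det J = 254.96998).
Solving J·Δ = −F gives Δ = (-1.316, 0.794).
Then the next iterate is (p, q)₁ = (1.684, 3.794).
Re-evaluating at (1.684, 3.794): F = (-3.29279, 4.87237), so ‖F‖₂ = 5.881.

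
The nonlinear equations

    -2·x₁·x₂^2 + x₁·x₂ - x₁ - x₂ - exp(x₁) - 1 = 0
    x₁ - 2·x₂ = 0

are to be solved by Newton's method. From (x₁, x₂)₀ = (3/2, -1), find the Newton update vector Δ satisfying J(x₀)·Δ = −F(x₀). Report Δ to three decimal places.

At (3/2, -1): F = (-10.48169, 3.500).
Jacobian J = [[-2·x₂^2 + x₂ - exp(x₁) - 1, -4·x₁·x₂ + x₁ - 1], [1, -2]].
At the point, J = [[-8.48169, 6.500], [1.000, -2.000]] (det J = 10.46338).
Solving J·Δ = −F gives Δ = (0.171, 1.835).

(0.171, 1.835)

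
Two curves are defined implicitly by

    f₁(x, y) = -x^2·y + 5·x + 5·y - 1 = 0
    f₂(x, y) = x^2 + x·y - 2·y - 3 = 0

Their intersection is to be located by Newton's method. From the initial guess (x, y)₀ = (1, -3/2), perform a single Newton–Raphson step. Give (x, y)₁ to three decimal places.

At (1, -3/2): F = (-2.000, -0.500).
Jacobian J = [[-2·x·y + 5, -x^2 + 5], [2·x + y, x - 2]].
At the point, J = [[8.000, 4.000], [0.500, -1.000]] (det J = -10.000).
Solving J·Δ = −F gives Δ = (0.400, -0.300).
Then the next iterate is (x, y)₁ = (1.400, -1.800).

(1.400, -1.800)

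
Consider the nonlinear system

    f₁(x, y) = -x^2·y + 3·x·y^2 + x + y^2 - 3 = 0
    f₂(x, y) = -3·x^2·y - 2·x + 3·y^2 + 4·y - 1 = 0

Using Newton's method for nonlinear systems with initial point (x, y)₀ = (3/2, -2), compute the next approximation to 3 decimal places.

(1.884, -0.668)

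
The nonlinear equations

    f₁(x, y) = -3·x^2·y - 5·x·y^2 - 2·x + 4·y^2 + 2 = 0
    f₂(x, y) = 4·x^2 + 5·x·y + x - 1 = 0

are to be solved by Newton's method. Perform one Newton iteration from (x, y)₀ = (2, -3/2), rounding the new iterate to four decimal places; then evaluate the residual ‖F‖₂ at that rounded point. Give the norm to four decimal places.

At (2, -3/2): F = (2.5000, 2.0000).
Jacobian J = [[-6·x·y - 5·y^2 - 2, -3·x^2 - 10·x·y + 8·y], [8·x + 5·y + 1, 5·x]].
At the point, J = [[4.7500, 6.0000], [9.5000, 10.0000]] (det J = -9.5000).
Solving J·Δ = −F gives Δ = (1.3684, -1.5000).
Then the next iterate is (x, y)₁ = (3.3684, -3.0000).
Re-evaluating at (3.3684, -3.0000): F = (-18.199733, -2.773126), so ‖F‖₂ = 18.4098.

18.4098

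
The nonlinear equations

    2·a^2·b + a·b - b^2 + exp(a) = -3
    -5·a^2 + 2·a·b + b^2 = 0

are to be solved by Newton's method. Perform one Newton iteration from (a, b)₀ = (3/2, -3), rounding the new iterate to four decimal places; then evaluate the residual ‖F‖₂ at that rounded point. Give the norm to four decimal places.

5.5692

At (3/2, -3): F = (-19.518311, -11.2500).
Jacobian J = [[4·a·b + b + exp(a), 2·a^2 + a - 2·b], [-10·a + 2·b, 2·a + 2·b]].
At the point, J = [[-16.518311, 12.0000], [-21.0000, -3.0000]] (det J = 301.554933).
Solving J·Δ = −F gives Δ = (-0.6419, 0.7430).
Then the next iterate is (a, b)₁ = (0.8581, -2.2570).
Re-evaluating at (0.8581, -2.2570): F = (-4.995925, -2.461092), so ‖F‖₂ = 5.5692.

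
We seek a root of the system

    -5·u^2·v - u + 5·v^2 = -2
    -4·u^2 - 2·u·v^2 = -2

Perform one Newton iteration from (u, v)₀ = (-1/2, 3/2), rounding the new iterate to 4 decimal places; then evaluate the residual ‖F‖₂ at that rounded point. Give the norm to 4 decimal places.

3.7772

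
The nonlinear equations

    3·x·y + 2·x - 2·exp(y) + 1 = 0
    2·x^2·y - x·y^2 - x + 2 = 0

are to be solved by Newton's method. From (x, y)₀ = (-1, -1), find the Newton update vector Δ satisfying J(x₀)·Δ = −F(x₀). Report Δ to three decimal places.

At (-1, -1): F = (1.26424, 2.000).
Jacobian J = [[3·y + 2, 3·x - 2·exp(y)], [4·x·y - y^2 - 1, 2·x^2 - 2·x·y]].
At the point, J = [[-1.000, -3.73576], [2.000, 0.000]] (det J = 7.47152).
Solving J·Δ = −F gives Δ = (-1.000, 0.606).

(-1.000, 0.606)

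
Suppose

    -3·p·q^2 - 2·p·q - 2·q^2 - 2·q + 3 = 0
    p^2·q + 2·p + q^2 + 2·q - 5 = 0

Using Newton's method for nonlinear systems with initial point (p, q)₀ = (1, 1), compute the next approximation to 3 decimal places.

At (1, 1): F = (-6.000, 1.000).
Jacobian J = [[-3·q^2 - 2·q, -6·p·q - 2·p - 4·q - 2], [2·p·q + 2, p^2 + 2·q + 2]].
At the point, J = [[-5.000, -14.000], [4.000, 5.000]] (det J = 31.000).
Solving J·Δ = −F gives Δ = (0.516, -0.613).
Then the next iterate is (p, q)₁ = (1.516, 0.387).

(1.516, 0.387)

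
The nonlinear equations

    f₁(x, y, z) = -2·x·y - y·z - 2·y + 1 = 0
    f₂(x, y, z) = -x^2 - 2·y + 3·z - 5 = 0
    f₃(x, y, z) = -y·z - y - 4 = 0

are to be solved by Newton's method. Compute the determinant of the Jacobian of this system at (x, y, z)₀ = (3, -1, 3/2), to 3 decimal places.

J = [[-2·y, -2·x - z - 2, -y], [-2·x, -2, 3], [0, -z - 1, -y]].
At the point, J = [[2.000, -9.500, 1.000], [-6.000, -2.000, 3.000], [0.000, -2.500, 1.000]].
det J = -31.000.

-31.000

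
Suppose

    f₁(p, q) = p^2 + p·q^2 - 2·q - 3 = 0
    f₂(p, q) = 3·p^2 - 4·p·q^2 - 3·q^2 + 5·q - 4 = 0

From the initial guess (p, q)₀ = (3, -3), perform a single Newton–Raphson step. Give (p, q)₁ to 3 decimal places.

(1.906, -1.870)

At (3, -3): F = (39.000, -127.000).
Jacobian J = [[2·p + q^2, 2·p·q - 2], [6·p - 4·q^2, -8·p·q - 6·q + 5]].
At the point, J = [[15.000, -20.000], [-18.000, 95.000]] (det J = 1065.000).
Solving J·Δ = −F gives Δ = (-1.094, 1.130).
Then the next iterate is (p, q)₁ = (1.906, -1.870).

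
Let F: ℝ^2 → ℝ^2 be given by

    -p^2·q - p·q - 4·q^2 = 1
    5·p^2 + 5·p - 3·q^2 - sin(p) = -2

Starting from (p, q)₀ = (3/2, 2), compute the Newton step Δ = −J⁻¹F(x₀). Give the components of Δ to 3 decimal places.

At (3/2, 2): F = (-24.500, 7.75251).
Jacobian J = [[-2·p·q - q, -p^2 - p - 8·q], [10·p - cos(p) + 5, -6·q]].
At the point, J = [[-8.000, -19.750], [19.92926, -12.000]] (det J = 489.60294).
Solving J·Δ = −F gives Δ = (-0.913, -0.871).

(-0.913, -0.871)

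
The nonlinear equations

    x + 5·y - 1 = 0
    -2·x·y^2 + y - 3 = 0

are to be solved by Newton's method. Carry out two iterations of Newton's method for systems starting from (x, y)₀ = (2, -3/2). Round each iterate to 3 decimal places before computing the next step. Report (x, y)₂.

At (2, -3/2): F = (-6.500, -13.500).
Jacobian J = [[1, 5], [-2·y^2, -4·x·y + 1]].
At the point, J = [[1.000, 5.000], [-4.500, 13.000]] (det J = 35.500).
Solving J·Δ = −F gives Δ = (0.479, 1.204).
Then the next iterate is (x, y)₁ = (2.479, -0.296).
Round to (2.479, -0.296) and repeat: F = (-0.001, -3.73040), J = [[1.000, 5.000], [-0.17523, 3.93514]].
Δ = (-3.876, 0.775), so (x, y)₂ = (-1.397, 0.479).

(-1.397, 0.479)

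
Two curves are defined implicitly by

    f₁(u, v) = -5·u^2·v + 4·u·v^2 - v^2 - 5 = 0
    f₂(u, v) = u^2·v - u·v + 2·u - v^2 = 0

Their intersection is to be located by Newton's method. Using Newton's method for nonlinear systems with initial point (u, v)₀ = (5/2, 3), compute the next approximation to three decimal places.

At (5/2, 3): F = (-17.750, 7.250).
Jacobian J = [[-10·u·v + 4·v^2, -5·u^2 + 8·u·v - 2·v], [2·u·v - v + 2, u^2 - u - 2·v]].
At the point, J = [[-39.000, 22.750], [14.000, -2.250]] (det J = -230.750).
Solving J·Δ = −F gives Δ = (-0.542, -0.148).
Then the next iterate is (u, v)₁ = (1.958, 2.852).

(1.958, 2.852)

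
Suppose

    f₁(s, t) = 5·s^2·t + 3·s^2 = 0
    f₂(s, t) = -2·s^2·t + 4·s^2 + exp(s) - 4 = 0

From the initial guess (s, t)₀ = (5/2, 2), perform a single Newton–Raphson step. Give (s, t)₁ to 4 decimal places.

(1.4345, 1.6162)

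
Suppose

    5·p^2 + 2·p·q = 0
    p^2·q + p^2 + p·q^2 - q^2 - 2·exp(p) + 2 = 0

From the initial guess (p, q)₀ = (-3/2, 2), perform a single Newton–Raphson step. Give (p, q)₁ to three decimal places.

(-0.836, 1.314)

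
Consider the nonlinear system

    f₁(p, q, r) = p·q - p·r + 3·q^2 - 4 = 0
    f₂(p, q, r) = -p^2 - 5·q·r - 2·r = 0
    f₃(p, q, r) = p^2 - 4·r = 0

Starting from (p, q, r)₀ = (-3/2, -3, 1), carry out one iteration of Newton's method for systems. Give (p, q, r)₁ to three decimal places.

(-1.906, -1.440, 0.867)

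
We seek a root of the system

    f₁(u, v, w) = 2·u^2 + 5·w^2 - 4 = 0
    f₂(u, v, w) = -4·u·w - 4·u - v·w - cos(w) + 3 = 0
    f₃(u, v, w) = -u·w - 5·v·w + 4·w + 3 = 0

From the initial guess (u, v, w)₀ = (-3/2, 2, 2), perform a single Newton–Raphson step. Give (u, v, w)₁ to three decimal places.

At (-3/2, 2, 2): F = (20.500, 17.41615, -6.000).
Jacobian J = [[4·u, 0, 10·w], [-4·w - 4, -w, -4·u - v + sin(w)], [-w, -5·w, -u - 5·v + 4]].
At the point, J = [[-6.000, 0.000, 20.000], [-12.000, -2.000, 4.90930], [-2.000, -10.000, -4.500]] (det J = 1971.44215).
Solving J·Δ = −F gives Δ = (1.285, -0.569, -0.640).
Then the next iterate is (u, v, w)₁ = (-0.215, 1.431, 1.360).

(-0.215, 1.431, 1.360)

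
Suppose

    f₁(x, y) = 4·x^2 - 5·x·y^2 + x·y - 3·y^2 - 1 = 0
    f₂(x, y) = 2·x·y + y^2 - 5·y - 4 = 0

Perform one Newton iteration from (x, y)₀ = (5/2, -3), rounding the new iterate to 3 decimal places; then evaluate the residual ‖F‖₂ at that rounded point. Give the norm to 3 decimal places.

31.711

At (5/2, -3): F = (-123.000, 5.000).
Jacobian J = [[8·x - 5·y^2 + y, -10·x·y + x - 6·y], [2·y, 2·x + 2·y - 5]].
At the point, J = [[-28.000, 95.500], [-6.000, -6.000]] (det J = 741.000).
Solving J·Δ = −F gives Δ = (-0.352, 1.185).
Then the next iterate is (x, y)₁ = (2.148, -1.815).
Re-evaluating at (2.148, -1.815): F = (-31.70566, 0.57198), so ‖F‖₂ = 31.711.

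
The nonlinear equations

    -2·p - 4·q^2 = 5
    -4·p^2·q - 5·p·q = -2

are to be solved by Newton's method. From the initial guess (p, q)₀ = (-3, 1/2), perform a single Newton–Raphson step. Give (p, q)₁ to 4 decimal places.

At (-3, 1/2): F = (0.0000, -8.5000).
Jacobian J = [[-2, -8·q], [-8·p·q - 5·q, -4·p^2 - 5·p]].
At the point, J = [[-2.0000, -4.0000], [9.5000, -21.0000]] (det J = 80.0000).
Solving J·Δ = −F gives Δ = (0.4250, -0.2125).
Then the next iterate is (p, q)₁ = (-2.5750, 0.2875).

(-2.5750, 0.2875)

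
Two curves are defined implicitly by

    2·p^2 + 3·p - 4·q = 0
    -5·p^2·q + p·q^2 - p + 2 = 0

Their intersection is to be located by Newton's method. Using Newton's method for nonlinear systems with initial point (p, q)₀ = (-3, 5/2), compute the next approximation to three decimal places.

(-2.483, 1.087)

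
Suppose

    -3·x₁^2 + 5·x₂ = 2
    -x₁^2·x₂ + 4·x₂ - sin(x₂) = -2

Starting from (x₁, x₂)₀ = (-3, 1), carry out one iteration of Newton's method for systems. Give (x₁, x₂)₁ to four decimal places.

(-1.8269, 1.5770)

At (-3, 1): F = (-24.0000, -3.841471).
Jacobian J = [[-6·x₁, 5], [-2·x₁·x₂, -x₁^2 - cos(x₂) + 4]].
At the point, J = [[18.0000, 5.0000], [6.0000, -5.540302]] (det J = -129.725442).
Solving J·Δ = −F gives Δ = (1.1731, 0.5770).
Then the next iterate is (x₁, x₂)₁ = (-1.8269, 1.5770).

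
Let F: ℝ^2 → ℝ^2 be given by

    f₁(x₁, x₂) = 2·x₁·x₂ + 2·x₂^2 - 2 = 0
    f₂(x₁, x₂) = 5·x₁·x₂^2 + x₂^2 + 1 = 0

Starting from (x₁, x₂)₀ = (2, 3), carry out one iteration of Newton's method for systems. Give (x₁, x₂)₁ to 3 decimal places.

At (2, 3): F = (28.000, 100.000).
Jacobian J = [[2·x₂, 2·x₁ + 4·x₂], [5·x₂^2, 10·x₁·x₂ + 2·x₂]].
At the point, J = [[6.000, 16.000], [45.000, 66.000]] (det J = -324.000).
Solving J·Δ = −F gives Δ = (0.765, -2.037).
Then the next iterate is (x₁, x₂)₁ = (2.765, 0.963).

(2.765, 0.963)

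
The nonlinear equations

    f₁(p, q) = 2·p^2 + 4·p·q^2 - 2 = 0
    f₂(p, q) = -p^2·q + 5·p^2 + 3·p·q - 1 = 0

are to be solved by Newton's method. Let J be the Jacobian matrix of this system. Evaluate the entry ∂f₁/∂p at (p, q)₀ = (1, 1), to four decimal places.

8.0000

∂f₁/∂p = 4·p + 4·q^2.
At (1, 1) this is 8.0000.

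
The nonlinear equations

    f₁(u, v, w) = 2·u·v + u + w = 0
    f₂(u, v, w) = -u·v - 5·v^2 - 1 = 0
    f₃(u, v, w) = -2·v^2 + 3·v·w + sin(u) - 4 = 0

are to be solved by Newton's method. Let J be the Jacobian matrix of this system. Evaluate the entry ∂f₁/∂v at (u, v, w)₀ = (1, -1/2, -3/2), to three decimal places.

2.000

∂f₁/∂v = 2·u.
At (1, -1/2, -3/2) this is 2.000.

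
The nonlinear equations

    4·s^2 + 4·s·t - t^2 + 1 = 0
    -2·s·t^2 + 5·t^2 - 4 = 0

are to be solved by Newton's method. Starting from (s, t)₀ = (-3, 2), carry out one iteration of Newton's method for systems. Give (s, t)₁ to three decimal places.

At (-3, 2): F = (9.000, 40.000).
Jacobian J = [[8·s + 4·t, 4·s - 2·t], [-2·t^2, -4·s·t + 10·t]].
At the point, J = [[-16.000, -16.000], [-8.000, 44.000]] (det J = -832.000).
Solving J·Δ = −F gives Δ = (1.245, -0.683).
Then the next iterate is (s, t)₁ = (-1.755, 1.317).

(-1.755, 1.317)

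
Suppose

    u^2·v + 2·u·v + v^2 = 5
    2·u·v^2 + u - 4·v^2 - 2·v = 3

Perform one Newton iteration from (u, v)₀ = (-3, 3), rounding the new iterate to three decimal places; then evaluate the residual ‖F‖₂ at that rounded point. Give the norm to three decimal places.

At (-3, 3): F = (13.000, -102.000).
Jacobian J = [[2·u·v + 2·v, u^2 + 2·u + 2·v], [2·v^2 + 1, 4·u·v - 8·v - 2]].
At the point, J = [[-12.000, 9.000], [19.000, -62.000]] (det J = 573.000).
Solving J·Δ = −F gives Δ = (-0.195, -1.705).
Then the next iterate is (u, v)₁ = (-3.195, 1.295).
Re-evaluating at (-3.195, 1.295): F = (1.62137, -26.20929), so ‖F‖₂ = 26.259.

26.259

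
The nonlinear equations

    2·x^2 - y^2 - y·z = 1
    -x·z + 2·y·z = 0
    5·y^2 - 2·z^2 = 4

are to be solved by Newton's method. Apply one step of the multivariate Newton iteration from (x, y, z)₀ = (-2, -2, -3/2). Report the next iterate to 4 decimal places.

At (-2, -2, -3/2): F = (0.0000, 3.0000, 11.5000).
Jacobian J = [[4·x, -2·y - z, -y], [-z, 2·z, -x + 2·y], [0, 10·y, -4·z]].
At the point, J = [[-8.0000, 5.5000, 2.0000], [1.5000, -3.0000, -2.0000], [0.0000, -20.0000, 6.0000]] (det J = 354.5000).
Solving J·Δ = −F gives Δ = (0.7800, 0.8279, 0.8431).
Then the next iterate is (x, y, z)₁ = (-1.2200, -1.1721, -0.6569).

(-1.2200, -1.1721, -0.6569)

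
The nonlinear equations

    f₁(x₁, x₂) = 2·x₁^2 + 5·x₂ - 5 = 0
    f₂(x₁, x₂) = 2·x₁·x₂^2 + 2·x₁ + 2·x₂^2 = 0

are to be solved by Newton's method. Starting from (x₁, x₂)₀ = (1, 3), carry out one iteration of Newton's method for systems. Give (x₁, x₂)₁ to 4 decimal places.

At (1, 3): F = (12.0000, 38.0000).
Jacobian J = [[4·x₁, 5], [2·x₂^2 + 2, 4·x₁·x₂ + 4·x₂]].
At the point, J = [[4.0000, 5.0000], [20.0000, 24.0000]] (det J = -4.0000).
Solving J·Δ = −F gives Δ = (24.5000, -22.0000).
Then the next iterate is (x₁, x₂)₁ = (25.5000, -19.0000).

(25.5000, -19.0000)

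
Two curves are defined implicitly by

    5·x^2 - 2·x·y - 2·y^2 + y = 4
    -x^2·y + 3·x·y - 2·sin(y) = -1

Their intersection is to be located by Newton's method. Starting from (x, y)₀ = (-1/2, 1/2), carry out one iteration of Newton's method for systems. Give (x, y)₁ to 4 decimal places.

At (-1/2, 1/2): F = (-2.2500, -0.833851).
Jacobian J = [[10·x - 2·y, -2·x - 4·y + 1], [-2·x·y + 3·y, -x^2 + 3·x - 2·cos(y)]].
At the point, J = [[-6.0000, 0.0000], [2.0000, -3.505165]] (det J = 21.030991).
Solving J·Δ = −F gives Δ = (-0.3750, -0.4519).
Then the next iterate is (x, y)₁ = (-0.8750, 0.0481).

(-0.8750, 0.0481)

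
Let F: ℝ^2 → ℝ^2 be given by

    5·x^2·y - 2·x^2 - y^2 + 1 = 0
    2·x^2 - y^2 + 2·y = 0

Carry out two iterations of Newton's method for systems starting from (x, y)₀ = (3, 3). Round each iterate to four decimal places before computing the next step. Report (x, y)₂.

(1.0644, 2.5919)

At (3, 3): F = (109.0000, 15.0000).
Jacobian J = [[10·x·y - 4·x, 5·x^2 - 2·y], [4·x, -2·y + 2]].
At the point, J = [[78.0000, 39.0000], [12.0000, -4.0000]] (det J = -780.0000).
Solving J·Δ = −F gives Δ = (-1.3090, -0.1769).
Then the next iterate is (x, y)₁ = (1.6910, 2.8231).
Round to (1.6910, 2.8231) and repeat: F = (27.674148, 3.395268), J = [[40.974621, 8.651205], [6.7640, -3.6462]].
Δ = (-0.6266, -0.2312), so (x, y)₂ = (1.0644, 2.5919).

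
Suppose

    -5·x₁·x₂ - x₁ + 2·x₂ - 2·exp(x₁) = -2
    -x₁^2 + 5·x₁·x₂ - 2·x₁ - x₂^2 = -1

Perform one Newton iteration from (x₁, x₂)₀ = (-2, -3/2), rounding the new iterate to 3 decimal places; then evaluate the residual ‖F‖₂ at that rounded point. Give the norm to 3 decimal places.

13.224

At (-2, -3/2): F = (-14.27067, 13.750).
Jacobian J = [[-5·x₂ - 2·exp(x₁) - 1, -5·x₁ + 2], [-2·x₁ + 5·x₂ - 2, 5·x₁ - 2·x₂]].
At the point, J = [[6.22933, 12.000], [-5.500, -7.000]] (det J = 22.39469).
Solving J·Δ = −F gives Δ = (2.907, -0.320).
Then the next iterate is (x₁, x₂)₁ = (0.907, -1.820).
Re-evaluating at (0.907, -1.820): F = (0.75294, -13.20275), so ‖F‖₂ = 13.224.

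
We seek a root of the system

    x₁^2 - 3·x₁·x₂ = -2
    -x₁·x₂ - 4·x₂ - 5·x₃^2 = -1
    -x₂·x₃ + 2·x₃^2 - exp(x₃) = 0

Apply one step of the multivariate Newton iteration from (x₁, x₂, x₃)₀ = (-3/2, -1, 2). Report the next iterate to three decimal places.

At (-3/2, -1, 2): F = (-0.250, -16.500, 2.61094).
Jacobian J = [[2·x₁ - 3·x₂, -3·x₁, 0], [-x₂, -x₁ - 4, -10·x₃], [0, -x₃, -x₂ + 4·x₃ - exp(x₃)]].
At the point, J = [[0.000, 4.500, 0.000], [1.000, -2.500, -20.000], [0.000, -2.000, 1.61094]] (det J = -7.24925).
Solving J·Δ = −F gives Δ = (-14.397, 0.056, -1.552).
Then the next iterate is (x₁, x₂, x₃)₁ = (-15.897, -0.944, 0.448).

(-15.897, -0.944, 0.448)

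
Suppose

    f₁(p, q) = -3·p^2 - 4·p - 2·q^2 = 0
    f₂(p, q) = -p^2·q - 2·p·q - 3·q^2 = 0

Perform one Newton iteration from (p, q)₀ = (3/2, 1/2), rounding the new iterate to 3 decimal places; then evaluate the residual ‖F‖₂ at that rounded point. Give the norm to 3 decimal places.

3.188

At (3/2, 1/2): F = (-13.250, -3.375).
Jacobian J = [[-6·p - 4, -4·q], [-2·p·q - 2·q, -p^2 - 2·p - 6·q]].
At the point, J = [[-13.000, -2.000], [-2.500, -8.250]] (det J = 102.250).
Solving J·Δ = −F gives Δ = (-1.003, -0.105).
Then the next iterate is (p, q)₁ = (0.497, 0.395).
Re-evaluating at (0.497, 0.395): F = (-3.04108, -0.95827), so ‖F‖₂ = 3.188.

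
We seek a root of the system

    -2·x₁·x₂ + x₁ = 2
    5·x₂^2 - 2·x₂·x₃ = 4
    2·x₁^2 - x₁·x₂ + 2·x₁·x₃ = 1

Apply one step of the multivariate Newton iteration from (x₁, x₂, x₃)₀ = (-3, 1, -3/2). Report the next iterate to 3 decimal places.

At (-3, 1, -3/2): F = (1.000, 4.000, 29.000).
Jacobian J = [[-2·x₂ + 1, -2·x₁, 0], [0, 10·x₂ - 2·x₃, -2·x₂], [4·x₁ - x₂ + 2·x₃, -x₁, 2·x₁]].
At the point, J = [[-1.000, 6.000, 0.000], [0.000, 13.000, -2.000], [-16.000, 3.000, -6.000]] (det J = 264.000).
Solving J·Δ = −F gives Δ = (1.045, 0.008, 2.049).
Then the next iterate is (x₁, x₂, x₃)₁ = (-1.955, 1.008, 0.549).

(-1.955, 1.008, 0.549)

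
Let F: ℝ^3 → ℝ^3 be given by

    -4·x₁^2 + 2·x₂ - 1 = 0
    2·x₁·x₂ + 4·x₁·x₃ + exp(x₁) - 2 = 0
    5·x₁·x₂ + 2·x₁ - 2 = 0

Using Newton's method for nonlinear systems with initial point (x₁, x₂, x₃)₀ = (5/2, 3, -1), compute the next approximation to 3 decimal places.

(1.335, 1.345, -0.038)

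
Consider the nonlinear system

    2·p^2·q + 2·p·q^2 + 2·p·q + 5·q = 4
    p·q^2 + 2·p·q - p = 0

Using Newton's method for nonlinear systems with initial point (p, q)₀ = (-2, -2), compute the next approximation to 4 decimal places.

(-0.0762, -2.0190)

At (-2, -2): F = (-38.0000, 2.0000).
Jacobian J = [[4·p·q + 2·q^2 + 2·q, 2·p^2 + 4·p·q + 2·p + 5], [q^2 + 2·q - 1, 2·p·q + 2·p]].
At the point, J = [[20.0000, 25.0000], [-1.0000, 4.0000]] (det J = 105.0000).
Solving J·Δ = −F gives Δ = (1.9238, -0.0190).
Then the next iterate is (p, q)₁ = (-0.0762, -2.0190).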